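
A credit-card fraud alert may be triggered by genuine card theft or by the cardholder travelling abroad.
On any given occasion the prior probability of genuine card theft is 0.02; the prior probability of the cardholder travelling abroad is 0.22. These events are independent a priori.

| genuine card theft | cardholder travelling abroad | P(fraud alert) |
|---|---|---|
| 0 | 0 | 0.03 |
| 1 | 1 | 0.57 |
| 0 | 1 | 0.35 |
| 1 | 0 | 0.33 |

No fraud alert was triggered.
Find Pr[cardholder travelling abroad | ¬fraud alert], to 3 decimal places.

Pr[cardholder travelling abroad | ¬fraud alert] ≈ 0.159

Enumerate the 4 (genuine card theft, cardholder travelling abroad) configurations and weight by the priors:
  P(¬fraud alert) = 0.97×0.98×0.78 + 0.65×0.98×0.22 + 0.67×0.02×0.78 + 0.43×0.02×0.22
        = 0.741468 + 0.140140 + 0.010452 + 0.001892 = 0.893952
Configurations with cardholder travelling abroad contribute 0.142032, so
  P(cardholder travelling abroad | ¬fraud alert) = 0.142032 / 0.893952 ≈ 0.159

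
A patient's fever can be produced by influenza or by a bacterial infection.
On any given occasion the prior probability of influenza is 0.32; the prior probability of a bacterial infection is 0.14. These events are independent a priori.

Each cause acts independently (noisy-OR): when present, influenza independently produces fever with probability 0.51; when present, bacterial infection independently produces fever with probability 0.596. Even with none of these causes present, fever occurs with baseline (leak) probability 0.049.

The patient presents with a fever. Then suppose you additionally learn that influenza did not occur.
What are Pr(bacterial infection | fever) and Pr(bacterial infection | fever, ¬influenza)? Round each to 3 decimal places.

Under noisy-OR, P(fever | causes) = 1 − (1−0.049)·∏(1−qᵢ) over the active causes.
P(fever) = 0.049*0.68*0.86 + 0.615796*0.68*0.14 + 0.53401*0.32*0.86 + 0.81174*0.32*0.14 = 0.028655 + 0.058624 + 0.146960 + 0.036366 = 0.270605
Of this, 0.094990 comes from 0.058624 + 0.036366 (the bacterial infection=true cases).
So P(bacterial infection | fever) = 0.094990/0.270605 ≈ 0.351.

With the extra evidence:
Weight on bacterial infection=true, given the evidence: 0.615796×0.14 = 0.086211
Denominator P(fever | ¬influenza): 0.049×0.86 + 0.615796×0.14 = 0.128351
P(bacterial infection | fever, ¬influenza) = 0.086211/0.128351 ≈ 0.672
With influenza excluded, bacterial infection must carry more of the explanatory weight for the fever.

Pr(bacterial infection | fever) ≈ 0.351; Pr(bacterial infection | fever, ¬influenza) ≈ 0.672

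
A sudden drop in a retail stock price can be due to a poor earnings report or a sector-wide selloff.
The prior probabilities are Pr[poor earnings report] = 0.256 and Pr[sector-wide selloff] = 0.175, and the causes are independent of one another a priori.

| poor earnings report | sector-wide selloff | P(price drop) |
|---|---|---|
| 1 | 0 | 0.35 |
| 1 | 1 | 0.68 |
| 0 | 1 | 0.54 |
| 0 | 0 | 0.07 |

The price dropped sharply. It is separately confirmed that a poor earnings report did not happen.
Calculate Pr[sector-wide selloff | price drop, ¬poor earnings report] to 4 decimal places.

P(price drop | ¬poor earnings report) = 0.07*0.825 + 0.54*0.175 = 0.057750 + 0.094500 = 0.152250
Of this, 0.094500 comes from 0.54*0.175 (the sector-wide selloff=true cases).
Hence the posterior is 0.094500/0.152250 ≈ 0.6207.

Pr[sector-wide selloff | price drop, ¬poor earnings report] ≈ 0.6207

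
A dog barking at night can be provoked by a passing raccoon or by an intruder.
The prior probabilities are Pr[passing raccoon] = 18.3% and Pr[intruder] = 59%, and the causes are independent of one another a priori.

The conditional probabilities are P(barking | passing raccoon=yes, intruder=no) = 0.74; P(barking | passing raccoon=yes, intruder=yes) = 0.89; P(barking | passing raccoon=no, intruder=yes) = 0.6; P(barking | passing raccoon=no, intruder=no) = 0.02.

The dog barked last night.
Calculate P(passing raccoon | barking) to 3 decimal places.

P(passing raccoon | barking) ≈ 0.339

P(barking) = 0.02*0.817*0.41 + 0.6*0.817*0.59 + 0.74*0.183*0.41 + 0.89*0.183*0.59 = 0.006699 + 0.289218 + 0.055522 + 0.096093 = 0.447532
Of this, 0.151615 comes from 0.055522 + 0.096093 (the passing raccoon=true cases).
So P(passing raccoon | barking) = 0.151615/0.447532 ≈ 0.339.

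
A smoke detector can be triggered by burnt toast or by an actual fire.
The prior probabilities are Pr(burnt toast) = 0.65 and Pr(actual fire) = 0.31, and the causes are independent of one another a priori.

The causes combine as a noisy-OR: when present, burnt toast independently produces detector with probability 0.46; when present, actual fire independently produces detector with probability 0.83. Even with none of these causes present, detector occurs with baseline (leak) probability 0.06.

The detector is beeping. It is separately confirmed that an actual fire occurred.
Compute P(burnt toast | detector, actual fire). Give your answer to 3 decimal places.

P(burnt toast | detector, actual fire) ≈ 0.669

Under noisy-OR, P(detector | causes) = 1 − (1−0.06)·∏(1−qᵢ) over the active causes.
P(detector | actual fire) = 0.8402*0.35 + 0.913708*0.65 = 0.294070 + 0.593910 = 0.887980
Restricting to configurations with burnt toast present: 0.913708*0.65 = 0.593910.
Hence the posterior is 0.593910/0.887980 ≈ 0.669.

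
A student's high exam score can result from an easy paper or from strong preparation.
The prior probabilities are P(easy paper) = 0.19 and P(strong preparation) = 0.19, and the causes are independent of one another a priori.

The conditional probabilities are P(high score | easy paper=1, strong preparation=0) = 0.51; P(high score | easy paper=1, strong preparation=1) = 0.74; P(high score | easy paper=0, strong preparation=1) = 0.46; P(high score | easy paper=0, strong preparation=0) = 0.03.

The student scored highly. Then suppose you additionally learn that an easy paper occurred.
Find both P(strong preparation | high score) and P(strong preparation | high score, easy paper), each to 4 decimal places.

P(strong preparation | high score) ≈ 0.4983; P(strong preparation | high score, easy paper) ≈ 0.2539

For the numerator, keep only strong preparation=true terms: 0.070794 + 0.026714 = 0.097508
Denominator P(high score): 0.03×0.81×0.81 + 0.46×0.81×0.19 + 0.51×0.19×0.81 + 0.74×0.19×0.19 = 0.195680
Posterior = 0.097508 / 0.195680 ≈ 0.4983

With the extra evidence:
P(high score | easy paper) = 0.51×0.81 + 0.74×0.19 = 0.413100 + 0.140600 = 0.553700
Of this, 0.140600 comes from 0.74×0.19 (the strong preparation=true cases).
So P(strong preparation | high score, easy paper) = 0.140600/0.553700 ≈ 0.2539.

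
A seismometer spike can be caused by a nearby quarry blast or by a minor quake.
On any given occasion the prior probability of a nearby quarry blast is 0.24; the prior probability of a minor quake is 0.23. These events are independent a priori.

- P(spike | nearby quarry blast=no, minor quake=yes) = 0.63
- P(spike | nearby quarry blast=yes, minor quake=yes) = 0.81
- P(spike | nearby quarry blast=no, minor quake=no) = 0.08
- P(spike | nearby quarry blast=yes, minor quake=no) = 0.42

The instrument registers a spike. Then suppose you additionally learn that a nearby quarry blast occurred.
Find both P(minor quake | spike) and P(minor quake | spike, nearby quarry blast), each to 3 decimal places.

P(minor quake | spike) ≈ 0.554; P(minor quake | spike, nearby quarry blast) ≈ 0.366

P(spike) = 0.08*0.76*0.77 + 0.63*0.76*0.23 + 0.42*0.24*0.77 + 0.81*0.24*0.23 = 0.046816 + 0.110124 + 0.077616 + 0.044712 = 0.279268
Of this, 0.154836 comes from 0.110124 + 0.044712 (the minor quake=true cases).
So P(minor quake | spike) = 0.154836/0.279268 ≈ 0.554.

Now also conditioning on nearby quarry blast=true:
P(spike | nearby quarry blast) = 0.42*0.77 + 0.81*0.23 = 0.323400 + 0.186300 = 0.509700
Of this, 0.186300 comes from 0.81*0.23 (the minor quake=true cases).
Hence the posterior is 0.186300/0.509700 ≈ 0.366.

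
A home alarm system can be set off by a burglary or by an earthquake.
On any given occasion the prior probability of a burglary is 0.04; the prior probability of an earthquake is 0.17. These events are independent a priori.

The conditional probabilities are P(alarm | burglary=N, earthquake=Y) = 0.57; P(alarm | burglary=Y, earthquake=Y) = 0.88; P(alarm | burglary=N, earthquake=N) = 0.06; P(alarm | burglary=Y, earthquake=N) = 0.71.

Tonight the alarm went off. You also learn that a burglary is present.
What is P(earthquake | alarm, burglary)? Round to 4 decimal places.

P(alarm | burglary) = 0.71·0.83 + 0.88·0.17 = 0.589300 + 0.149600 = 0.738900
Of this, 0.149600 comes from 0.88·0.17 (the earthquake=true cases).
P(earthquake | alarm, burglary) = 0.149600 / 0.738900 ≈ 0.2025

P(earthquake | alarm, burglary) ≈ 0.2025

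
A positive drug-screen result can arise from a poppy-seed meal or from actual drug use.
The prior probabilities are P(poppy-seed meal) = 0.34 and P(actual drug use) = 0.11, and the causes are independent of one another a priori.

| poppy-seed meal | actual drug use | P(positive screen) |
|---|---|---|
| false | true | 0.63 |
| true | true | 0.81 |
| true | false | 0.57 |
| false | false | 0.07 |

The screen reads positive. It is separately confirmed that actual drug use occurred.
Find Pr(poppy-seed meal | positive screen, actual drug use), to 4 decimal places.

P(positive screen | actual drug use) = 0.63*0.66 + 0.81*0.34 = 0.415800 + 0.275400 = 0.691200
Of this, 0.275400 comes from 0.81*0.34 (the poppy-seed meal=true cases).
P(poppy-seed meal | positive screen, actual drug use) = 0.275400 / 0.691200 ≈ 0.3984

Pr(poppy-seed meal | positive screen, actual drug use) ≈ 0.3984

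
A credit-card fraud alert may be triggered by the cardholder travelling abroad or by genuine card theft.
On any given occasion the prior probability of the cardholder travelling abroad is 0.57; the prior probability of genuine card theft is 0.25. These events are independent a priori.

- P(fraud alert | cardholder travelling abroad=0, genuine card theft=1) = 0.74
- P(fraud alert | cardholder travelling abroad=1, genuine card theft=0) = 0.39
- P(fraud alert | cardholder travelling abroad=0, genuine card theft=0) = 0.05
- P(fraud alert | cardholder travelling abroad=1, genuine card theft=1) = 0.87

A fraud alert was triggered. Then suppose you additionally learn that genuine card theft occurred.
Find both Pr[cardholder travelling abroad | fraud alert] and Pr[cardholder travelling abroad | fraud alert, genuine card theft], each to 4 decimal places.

Pr[cardholder travelling abroad | fraud alert] ≈ 0.7524; Pr[cardholder travelling abroad | fraud alert, genuine card theft] ≈ 0.6091

Sum P(fraud alert|·) weighted by the priors over the 4 (cardholder travelling abroad, genuine card theft) configurations:
  P(fraud alert) = 0.05*0.43*0.75 + 0.74*0.43*0.25 + 0.39*0.57*0.75 + 0.87*0.57*0.25
        = 0.016125 + 0.079550 + 0.166725 + 0.123975 = 0.386375
The terms with cardholder travelling abroad present sum to 0.290700, so
  P(cardholder travelling abroad | fraud alert) = 0.290700 / 0.386375 ≈ 0.7524

With the extra evidence:
Enumerate both values of cardholder travelling abroad and weight by the priors:
  P(fraud alert | genuine card theft) = 0.74*0.43 + 0.87*0.57
        = 0.318200 + 0.495900 = 0.814100
Configurations with cardholder travelling abroad contribute 0.495900, so
  P(cardholder travelling abroad | fraud alert, genuine card theft) = 0.495900 / 0.814100 ≈ 0.6091
— genuine card theft explains away the evidence for cardholder travelling abroad.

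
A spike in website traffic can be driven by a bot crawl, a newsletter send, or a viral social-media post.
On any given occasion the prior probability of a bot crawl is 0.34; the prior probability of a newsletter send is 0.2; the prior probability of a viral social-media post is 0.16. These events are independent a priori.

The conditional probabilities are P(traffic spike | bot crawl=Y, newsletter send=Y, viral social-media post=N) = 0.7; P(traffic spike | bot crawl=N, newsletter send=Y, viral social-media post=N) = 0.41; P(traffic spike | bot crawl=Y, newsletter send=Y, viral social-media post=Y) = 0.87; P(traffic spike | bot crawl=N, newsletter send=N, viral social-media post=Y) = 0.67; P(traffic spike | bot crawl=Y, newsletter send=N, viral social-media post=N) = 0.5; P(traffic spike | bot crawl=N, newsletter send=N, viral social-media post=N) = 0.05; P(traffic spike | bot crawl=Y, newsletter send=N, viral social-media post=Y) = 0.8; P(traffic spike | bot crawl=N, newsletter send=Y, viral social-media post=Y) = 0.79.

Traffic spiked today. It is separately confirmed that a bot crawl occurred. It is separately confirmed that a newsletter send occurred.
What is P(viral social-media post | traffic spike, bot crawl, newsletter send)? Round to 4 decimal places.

P(viral social-media post | traffic spike, bot crawl, newsletter send) ≈ 0.1914

For the numerator, keep only viral social-media post=true terms: 0.87·0.16 = 0.139200
The normalizing constant is 0.7·0.84 + 0.87·0.16 = 0.727200
P(viral social-media post | traffic spike, bot crawl, newsletter send) = 0.139200/0.727200 ≈ 0.1914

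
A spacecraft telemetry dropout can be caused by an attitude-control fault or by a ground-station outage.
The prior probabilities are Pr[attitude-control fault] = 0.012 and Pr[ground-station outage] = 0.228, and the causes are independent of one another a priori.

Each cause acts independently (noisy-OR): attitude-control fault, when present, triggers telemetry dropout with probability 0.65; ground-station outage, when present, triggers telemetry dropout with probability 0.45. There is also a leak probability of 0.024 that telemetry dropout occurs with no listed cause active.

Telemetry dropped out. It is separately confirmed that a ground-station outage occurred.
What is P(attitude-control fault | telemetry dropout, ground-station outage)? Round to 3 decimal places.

P(attitude-control fault | telemetry dropout, ground-station outage) ≈ 0.021

Under noisy-OR, P(telemetry dropout | causes) = 1 − (1−0.024)·∏(1−qᵢ) over the active causes.
For the numerator, keep only attitude-control fault=true terms: 0.81212*0.012 = 0.009745
Denominator P(telemetry dropout | ground-station outage): 0.4632*0.988 + 0.81212*0.012 = 0.467387
Posterior = 0.009745 / 0.467387 ≈ 0.021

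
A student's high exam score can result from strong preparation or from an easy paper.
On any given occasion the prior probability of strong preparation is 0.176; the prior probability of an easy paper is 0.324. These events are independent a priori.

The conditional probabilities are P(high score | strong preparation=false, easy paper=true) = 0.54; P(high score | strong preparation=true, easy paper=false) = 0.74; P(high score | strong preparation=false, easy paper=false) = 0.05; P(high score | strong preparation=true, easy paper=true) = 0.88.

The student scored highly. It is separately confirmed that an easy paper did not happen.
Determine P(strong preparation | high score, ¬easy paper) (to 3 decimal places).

By total probability over both values of strong preparation:
  P(high score | ¬easy paper) = 0.05·0.824 + 0.74·0.176
        = 0.041200 + 0.130240 = 0.171440
Keeping only the strong preparation-present terms gives 0.130240, so
  P(strong preparation | high score, ¬easy paper) = 0.130240 / 0.171440 ≈ 0.760

P(strong preparation | high score, ¬easy paper) ≈ 0.760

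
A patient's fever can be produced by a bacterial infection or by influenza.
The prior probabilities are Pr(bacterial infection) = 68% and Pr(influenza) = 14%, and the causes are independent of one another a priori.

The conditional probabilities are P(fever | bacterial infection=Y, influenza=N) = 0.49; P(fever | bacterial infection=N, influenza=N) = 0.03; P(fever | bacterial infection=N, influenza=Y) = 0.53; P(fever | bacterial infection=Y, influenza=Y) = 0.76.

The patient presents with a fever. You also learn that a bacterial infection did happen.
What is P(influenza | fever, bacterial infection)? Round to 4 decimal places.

By total probability over both values of influenza:
  P(fever | bacterial infection) = 0.49·0.86 + 0.76·0.14
        = 0.421400 + 0.106400 = 0.527800
Configurations with influenza contribute 0.106400, so
  P(influenza | fever, bacterial infection) = 0.106400 / 0.527800 ≈ 0.2016

P(influenza | fever, bacterial infection) ≈ 0.2016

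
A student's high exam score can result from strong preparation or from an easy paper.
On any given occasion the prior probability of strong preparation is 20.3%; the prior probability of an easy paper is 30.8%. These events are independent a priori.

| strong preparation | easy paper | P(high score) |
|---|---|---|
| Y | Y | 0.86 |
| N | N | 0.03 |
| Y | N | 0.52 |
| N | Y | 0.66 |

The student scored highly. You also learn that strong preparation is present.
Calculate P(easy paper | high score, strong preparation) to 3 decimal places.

P(high score | strong preparation) = 0.52·0.692 + 0.86·0.308 = 0.359840 + 0.264880 = 0.624720
Restricting to configurations with easy paper present: 0.86·0.308 = 0.264880.
So P(easy paper | high score, strong preparation) = 0.264880/0.624720 ≈ 0.424.

P(easy paper | high score, strong preparation) ≈ 0.424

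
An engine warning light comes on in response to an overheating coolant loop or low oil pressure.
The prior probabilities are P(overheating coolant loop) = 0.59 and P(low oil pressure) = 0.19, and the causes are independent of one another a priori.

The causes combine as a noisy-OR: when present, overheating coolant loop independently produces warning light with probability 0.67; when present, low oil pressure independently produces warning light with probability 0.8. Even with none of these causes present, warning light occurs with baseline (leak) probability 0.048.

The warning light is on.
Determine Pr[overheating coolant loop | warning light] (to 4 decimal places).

Pr[overheating coolant loop | warning light] ≈ 0.8456

Under noisy-OR, P(warning light | causes) = 1 − (1−0.048)·∏(1−qᵢ) over the active causes.
P(warning light) = 0.048×0.41×0.81 + 0.8096×0.41×0.19 + 0.68584×0.59×0.81 + 0.937168×0.59×0.19 = 0.015941 + 0.063068 + 0.327763 + 0.105057 = 0.511829
Restricting to configurations with overheating coolant loop present: 0.327763 + 0.105057 = 0.432820.
Hence the posterior is 0.432820/0.511829 ≈ 0.8456.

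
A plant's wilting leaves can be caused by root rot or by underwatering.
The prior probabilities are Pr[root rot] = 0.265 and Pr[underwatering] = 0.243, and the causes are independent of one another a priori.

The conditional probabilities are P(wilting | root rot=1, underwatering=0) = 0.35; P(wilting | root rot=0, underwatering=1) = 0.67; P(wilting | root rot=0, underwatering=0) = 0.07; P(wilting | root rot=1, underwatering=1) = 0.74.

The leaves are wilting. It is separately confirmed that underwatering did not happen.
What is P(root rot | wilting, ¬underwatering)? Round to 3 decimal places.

P(wilting | ¬underwatering) = 0.07×0.735 + 0.35×0.265 = 0.051450 + 0.092750 = 0.144200
The root rot-present share is 0.35×0.265 = 0.092750.
P(root rot | wilting, ¬underwatering) = 0.092750 / 0.144200 ≈ 0.643

P(root rot | wilting, ¬underwatering) ≈ 0.643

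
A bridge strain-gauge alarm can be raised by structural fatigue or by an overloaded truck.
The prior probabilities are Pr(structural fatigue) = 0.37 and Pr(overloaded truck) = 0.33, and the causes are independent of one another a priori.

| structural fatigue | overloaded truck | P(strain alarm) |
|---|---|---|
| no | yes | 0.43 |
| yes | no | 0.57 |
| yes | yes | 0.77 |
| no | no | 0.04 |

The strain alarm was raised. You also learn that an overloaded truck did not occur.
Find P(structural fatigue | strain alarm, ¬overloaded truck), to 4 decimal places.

For the numerator, keep only structural fatigue=true terms: 0.57*0.37 = 0.210900
Denominator P(strain alarm | ¬overloaded truck): 0.04*0.63 + 0.57*0.37 = 0.236100
Posterior = 0.210900 / 0.236100 ≈ 0.8933

P(structural fatigue | strain alarm, ¬overloaded truck) ≈ 0.8933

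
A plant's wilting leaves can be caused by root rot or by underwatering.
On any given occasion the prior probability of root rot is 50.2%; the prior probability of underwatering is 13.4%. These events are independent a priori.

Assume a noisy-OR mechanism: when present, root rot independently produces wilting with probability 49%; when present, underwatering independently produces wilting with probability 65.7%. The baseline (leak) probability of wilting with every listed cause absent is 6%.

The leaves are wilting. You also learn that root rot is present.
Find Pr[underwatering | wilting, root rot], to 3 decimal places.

Under noisy-OR, P(wilting | causes) = 1 − (1−0.06)·∏(1−qᵢ) over the active causes.
P(wilting | root rot) = 0.5206*0.866 + 0.835566*0.134 = 0.450840 + 0.111966 = 0.562806
Restricting to configurations with underwatering present: 0.835566*0.134 = 0.111966.
Hence the posterior is 0.111966/0.562806 ≈ 0.199.

Pr[underwatering | wilting, root rot] ≈ 0.199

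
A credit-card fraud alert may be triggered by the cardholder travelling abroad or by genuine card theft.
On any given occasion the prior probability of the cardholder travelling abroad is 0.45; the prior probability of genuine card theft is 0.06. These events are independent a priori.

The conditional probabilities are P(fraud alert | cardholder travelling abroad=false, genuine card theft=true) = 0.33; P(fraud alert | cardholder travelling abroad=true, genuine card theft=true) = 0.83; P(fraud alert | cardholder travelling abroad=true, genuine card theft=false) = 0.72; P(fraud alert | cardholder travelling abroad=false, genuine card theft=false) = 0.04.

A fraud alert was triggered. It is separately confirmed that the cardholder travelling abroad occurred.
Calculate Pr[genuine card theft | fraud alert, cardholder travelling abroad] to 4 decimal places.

Sum P(fraud alert|·) weighted by the priors over both values of genuine card theft:
  P(fraud alert | cardholder travelling abroad) = 0.72*0.94 + 0.83*0.06
        = 0.676800 + 0.049800 = 0.726600
Configurations with genuine card theft contribute 0.049800, so
  P(genuine card theft | fraud alert, cardholder travelling abroad) = 0.049800 / 0.726600 ≈ 0.0685

Pr[genuine card theft | fraud alert, cardholder travelling abroad] ≈ 0.0685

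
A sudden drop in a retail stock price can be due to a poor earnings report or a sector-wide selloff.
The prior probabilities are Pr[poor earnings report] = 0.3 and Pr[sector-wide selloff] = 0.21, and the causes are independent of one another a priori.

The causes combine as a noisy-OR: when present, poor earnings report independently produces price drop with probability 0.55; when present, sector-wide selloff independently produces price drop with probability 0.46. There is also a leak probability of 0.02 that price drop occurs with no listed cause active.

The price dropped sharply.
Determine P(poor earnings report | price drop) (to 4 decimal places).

Under noisy-OR, P(price drop | causes) = 1 − (1−0.02)·∏(1−qᵢ) over the active causes.
Sum P(price drop|·) weighted by the priors over the 4 (poor earnings report, sector-wide selloff) configurations:
  P(price drop) = 0.02*0.7*0.79 + 0.4708*0.7*0.21 + 0.559*0.3*0.79 + 0.76186*0.3*0.21
        = 0.011060 + 0.069208 + 0.132483 + 0.047997 = 0.260748
Configurations with poor earnings report contribute 0.180480, so
  P(poor earnings report | price drop) = 0.180480 / 0.260748 ≈ 0.6922

P(poor earnings report | price drop) ≈ 0.6922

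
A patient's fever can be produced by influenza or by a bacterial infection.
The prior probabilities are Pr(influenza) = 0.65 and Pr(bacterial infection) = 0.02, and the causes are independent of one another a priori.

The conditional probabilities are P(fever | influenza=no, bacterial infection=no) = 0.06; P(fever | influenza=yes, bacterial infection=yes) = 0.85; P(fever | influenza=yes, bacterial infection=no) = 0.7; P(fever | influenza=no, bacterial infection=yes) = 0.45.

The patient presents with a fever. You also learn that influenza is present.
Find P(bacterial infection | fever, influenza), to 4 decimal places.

For the numerator, keep only bacterial infection=true terms: 0.85×0.02 = 0.017000
The normalizing constant is 0.7×0.98 + 0.85×0.02 = 0.703000
Posterior = 0.017000 / 0.703000 ≈ 0.0242

P(bacterial infection | fever, influenza) ≈ 0.0242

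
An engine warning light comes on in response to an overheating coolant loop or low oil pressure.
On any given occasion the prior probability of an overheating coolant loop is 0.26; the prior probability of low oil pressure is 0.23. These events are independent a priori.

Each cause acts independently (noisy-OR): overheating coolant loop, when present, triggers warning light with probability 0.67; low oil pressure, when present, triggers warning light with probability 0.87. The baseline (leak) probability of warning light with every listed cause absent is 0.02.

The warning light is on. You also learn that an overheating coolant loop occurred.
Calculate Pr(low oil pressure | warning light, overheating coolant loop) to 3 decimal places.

Under noisy-OR, P(warning light | causes) = 1 − (1−0.02)·∏(1−qᵢ) over the active causes.
Enumerate both values of low oil pressure and weight by the priors:
  P(warning light | overheating coolant loop) = 0.6766·0.77 + 0.957958·0.23
        = 0.520982 + 0.220330 = 0.741312
Keeping only the low oil pressure-present terms gives 0.220330, so
  P(low oil pressure | warning light, overheating coolant loop) = 0.220330 / 0.741312 ≈ 0.297

Pr(low oil pressure | warning light, overheating coolant loop) ≈ 0.297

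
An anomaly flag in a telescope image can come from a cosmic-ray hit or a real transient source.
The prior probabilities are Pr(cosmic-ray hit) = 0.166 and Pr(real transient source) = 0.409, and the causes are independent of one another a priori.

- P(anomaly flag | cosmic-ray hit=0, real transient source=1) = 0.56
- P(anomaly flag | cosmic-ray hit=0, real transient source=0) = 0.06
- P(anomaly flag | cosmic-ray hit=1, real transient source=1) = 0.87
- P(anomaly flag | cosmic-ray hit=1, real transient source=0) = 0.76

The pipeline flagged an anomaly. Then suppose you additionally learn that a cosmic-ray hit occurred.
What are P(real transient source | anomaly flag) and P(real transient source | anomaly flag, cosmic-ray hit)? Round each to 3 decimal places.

P(real transient source | anomaly flag) ≈ 0.706; P(real transient source | anomaly flag, cosmic-ray hit) ≈ 0.442

Enumerate the 4 (cosmic-ray hit, real transient source) configurations and weight by the priors:
  P(anomaly flag) = 0.06*0.834*0.591 + 0.56*0.834*0.409 + 0.76*0.166*0.591 + 0.87*0.166*0.409
        = 0.029574 + 0.191019 + 0.074561 + 0.059068 = 0.354222
Keeping only the real transient source-present terms gives 0.250087, so
  P(real transient source | anomaly flag) = 0.250087 / 0.354222 ≈ 0.706

Now also conditioning on cosmic-ray hit=true:
P(anomaly flag | cosmic-ray hit) = 0.76·0.591 + 0.87·0.409 = 0.449160 + 0.355830 = 0.804990
The real transient source-present share is 0.87·0.409 = 0.355830.
P(real transient source | anomaly flag, cosmic-ray hit) = 0.355830 / 0.804990 ≈ 0.442
Conditioning on cosmic-ray hit lowers the posterior on real transient source: the classic explaining-away effect in a common-effect structure.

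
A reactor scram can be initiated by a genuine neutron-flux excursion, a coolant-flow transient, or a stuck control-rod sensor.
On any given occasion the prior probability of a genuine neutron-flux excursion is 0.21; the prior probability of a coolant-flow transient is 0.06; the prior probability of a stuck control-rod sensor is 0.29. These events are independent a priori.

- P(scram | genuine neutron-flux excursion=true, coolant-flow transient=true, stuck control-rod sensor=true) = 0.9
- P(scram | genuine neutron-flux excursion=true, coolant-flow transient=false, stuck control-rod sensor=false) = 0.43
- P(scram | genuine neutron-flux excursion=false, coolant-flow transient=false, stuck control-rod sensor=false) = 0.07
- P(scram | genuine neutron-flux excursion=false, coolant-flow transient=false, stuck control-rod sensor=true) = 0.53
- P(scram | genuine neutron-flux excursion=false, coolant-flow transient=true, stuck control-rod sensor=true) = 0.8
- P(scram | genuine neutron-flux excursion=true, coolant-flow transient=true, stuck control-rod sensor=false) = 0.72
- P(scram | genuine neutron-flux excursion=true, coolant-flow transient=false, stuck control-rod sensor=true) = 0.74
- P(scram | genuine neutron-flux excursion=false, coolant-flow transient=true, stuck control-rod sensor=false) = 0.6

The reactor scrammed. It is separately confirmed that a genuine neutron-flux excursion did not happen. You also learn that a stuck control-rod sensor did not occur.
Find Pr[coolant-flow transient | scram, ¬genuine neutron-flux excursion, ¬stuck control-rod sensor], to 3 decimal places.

Pr[coolant-flow transient | scram, ¬genuine neutron-flux excursion, ¬stuck control-rod sensor] ≈ 0.354

Enumerate both values of coolant-flow transient and weight by the priors:
  P(scram | ¬genuine neutron-flux excursion, ¬stuck control-rod sensor) = 0.07×0.94 + 0.6×0.06
        = 0.065800 + 0.036000 = 0.101800
Configurations with coolant-flow transient contribute 0.036000, so
  P(coolant-flow transient | scram, ¬genuine neutron-flux excursion, ¬stuck control-rod sensor) = 0.036000 / 0.101800 ≈ 0.354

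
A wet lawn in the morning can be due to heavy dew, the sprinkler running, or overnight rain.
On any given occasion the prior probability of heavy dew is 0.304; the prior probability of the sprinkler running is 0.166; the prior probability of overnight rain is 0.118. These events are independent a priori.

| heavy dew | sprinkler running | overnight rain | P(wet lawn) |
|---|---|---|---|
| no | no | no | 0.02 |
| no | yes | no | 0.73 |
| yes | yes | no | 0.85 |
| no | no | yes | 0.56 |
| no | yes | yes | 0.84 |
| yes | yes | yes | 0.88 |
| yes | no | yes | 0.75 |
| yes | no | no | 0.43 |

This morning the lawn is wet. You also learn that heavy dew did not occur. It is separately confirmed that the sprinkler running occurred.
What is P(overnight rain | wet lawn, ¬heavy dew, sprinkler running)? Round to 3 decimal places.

P(overnight rain | wet lawn, ¬heavy dew, sprinkler running) ≈ 0.133

Enumerate both values of overnight rain and weight by the priors:
  P(wet lawn | ¬heavy dew, sprinkler running) = 0.73*0.882 + 0.84*0.118
        = 0.643860 + 0.099120 = 0.742980
The terms with overnight rain present sum to 0.099120, so
  P(overnight rain | wet lawn, ¬heavy dew, sprinkler running) = 0.099120 / 0.742980 ≈ 0.133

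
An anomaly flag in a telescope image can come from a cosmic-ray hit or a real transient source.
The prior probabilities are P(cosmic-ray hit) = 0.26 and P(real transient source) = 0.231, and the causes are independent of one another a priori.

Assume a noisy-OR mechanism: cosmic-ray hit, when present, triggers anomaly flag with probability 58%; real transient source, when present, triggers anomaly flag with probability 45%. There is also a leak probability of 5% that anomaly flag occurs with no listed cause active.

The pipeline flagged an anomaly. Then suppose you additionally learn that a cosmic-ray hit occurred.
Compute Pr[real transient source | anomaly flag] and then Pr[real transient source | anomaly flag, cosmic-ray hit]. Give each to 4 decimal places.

Pr[real transient source | anomaly flag] ≈ 0.4637; Pr[real transient source | anomaly flag, cosmic-ray hit] ≈ 0.2806

Under noisy-OR, P(anomaly flag | causes) = 1 − (1−0.05)·∏(1−qᵢ) over the active causes.
Weight on real transient source=true, given the evidence: 0.081624 + 0.046880 = 0.128504
Normalizer over all consistent configurations: 0.05*0.74*0.769 + 0.4775*0.74*0.231 + 0.601*0.26*0.769 + 0.78055*0.26*0.231 = 0.277121
Posterior = 0.128504 / 0.277121 ≈ 0.4637

Now also conditioning on cosmic-ray hit=true:
Sum P(anomaly flag|·) weighted by the priors over both values of real transient source:
  P(anomaly flag | cosmic-ray hit) = 0.601·0.769 + 0.78055·0.231
        = 0.462169 + 0.180307 = 0.642476
Keeping only the real transient source-present terms gives 0.180307, so
  P(real transient source | anomaly flag, cosmic-ray hit) = 0.180307 / 0.642476 ≈ 0.2806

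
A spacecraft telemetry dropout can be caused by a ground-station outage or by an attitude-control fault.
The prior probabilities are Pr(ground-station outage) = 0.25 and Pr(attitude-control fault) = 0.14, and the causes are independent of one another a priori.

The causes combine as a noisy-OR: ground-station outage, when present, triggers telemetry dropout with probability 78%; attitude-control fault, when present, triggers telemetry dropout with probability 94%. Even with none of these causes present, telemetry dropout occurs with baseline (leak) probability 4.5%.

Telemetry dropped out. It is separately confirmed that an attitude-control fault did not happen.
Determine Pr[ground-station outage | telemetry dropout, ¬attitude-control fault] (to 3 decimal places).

Under noisy-OR, P(telemetry dropout | causes) = 1 − (1−0.045)·∏(1−qᵢ) over the active causes.
P(telemetry dropout | ¬attitude-control fault) = 0.045·0.75 + 0.7899·0.25 = 0.033750 + 0.197475 = 0.231225
Of this, 0.197475 comes from 0.7899·0.25 (the ground-station outage=true cases).
So P(ground-station outage | telemetry dropout, ¬attitude-control fault) = 0.197475/0.231225 ≈ 0.854.

Pr[ground-station outage | telemetry dropout, ¬attitude-control fault] ≈ 0.854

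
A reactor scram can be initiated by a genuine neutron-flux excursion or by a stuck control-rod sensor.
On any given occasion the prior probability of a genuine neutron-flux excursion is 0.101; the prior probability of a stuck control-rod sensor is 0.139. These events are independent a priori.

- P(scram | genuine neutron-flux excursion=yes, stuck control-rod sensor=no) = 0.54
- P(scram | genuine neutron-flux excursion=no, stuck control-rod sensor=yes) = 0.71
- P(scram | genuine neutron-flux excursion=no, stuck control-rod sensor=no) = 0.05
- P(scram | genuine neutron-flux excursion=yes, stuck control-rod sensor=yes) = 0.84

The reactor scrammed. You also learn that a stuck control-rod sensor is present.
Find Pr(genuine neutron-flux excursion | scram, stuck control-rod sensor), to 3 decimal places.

Sum P(scram|·) weighted by the priors over both values of genuine neutron-flux excursion:
  P(scram | stuck control-rod sensor) = 0.71*0.899 + 0.84*0.101
        = 0.638290 + 0.084840 = 0.723130
Configurations with genuine neutron-flux excursion contribute 0.084840, so
  P(genuine neutron-flux excursion | scram, stuck control-rod sensor) = 0.084840 / 0.723130 ≈ 0.117

Pr(genuine neutron-flux excursion | scram, stuck control-rod sensor) ≈ 0.117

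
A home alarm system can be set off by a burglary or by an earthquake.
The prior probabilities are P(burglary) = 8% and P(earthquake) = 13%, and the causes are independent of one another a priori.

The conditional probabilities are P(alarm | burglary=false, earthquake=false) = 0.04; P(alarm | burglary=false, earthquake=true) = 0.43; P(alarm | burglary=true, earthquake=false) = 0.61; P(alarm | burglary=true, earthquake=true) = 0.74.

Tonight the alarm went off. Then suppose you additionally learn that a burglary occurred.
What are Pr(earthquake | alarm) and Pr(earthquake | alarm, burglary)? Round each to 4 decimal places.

Sum P(alarm|·) weighted by the priors over the 4 (burglary, earthquake) configurations:
  P(alarm) = 0.04·0.92·0.87 + 0.43·0.92·0.13 + 0.61·0.08·0.87 + 0.74·0.08·0.13
        = 0.032016 + 0.051428 + 0.042456 + 0.007696 = 0.133596
The terms with earthquake present sum to 0.059124, so
  P(earthquake | alarm) = 0.059124 / 0.133596 ≈ 0.4426

With the extra evidence:
Numerator (weight on configurations with earthquake): 0.74*0.13 = 0.096200
Normalizer over all consistent configurations: 0.61*0.87 + 0.74*0.13 = 0.626900
P(earthquake | alarm, burglary) = 0.096200/0.626900 ≈ 0.1535

Pr(earthquake | alarm) ≈ 0.4426; Pr(earthquake | alarm, burglary) ≈ 0.1535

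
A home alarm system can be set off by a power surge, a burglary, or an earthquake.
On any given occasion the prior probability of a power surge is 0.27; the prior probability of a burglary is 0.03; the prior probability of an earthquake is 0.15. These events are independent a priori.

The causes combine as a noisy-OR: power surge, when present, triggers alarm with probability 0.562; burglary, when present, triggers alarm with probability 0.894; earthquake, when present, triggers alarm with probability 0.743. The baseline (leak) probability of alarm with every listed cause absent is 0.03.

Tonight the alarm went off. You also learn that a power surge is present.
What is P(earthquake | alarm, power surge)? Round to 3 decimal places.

P(earthquake | alarm, power surge) ≈ 0.212

Under noisy-OR, P(alarm | causes) = 1 − (1−0.03)·∏(1−qᵢ) over the active causes.
By total probability over the 4 (burglary, earthquake) configurations:
  P(alarm | power surge) = 0.57514*0.97*0.85 + 0.890811*0.97*0.15 + 0.954965*0.03*0.85 + 0.988426*0.03*0.15
        = 0.474203 + 0.129613 + 0.024352 + 0.004448 = 0.632616
Configurations with earthquake contribute 0.134061, so
  P(earthquake | alarm, power surge) = 0.134061 / 0.632616 ≈ 0.212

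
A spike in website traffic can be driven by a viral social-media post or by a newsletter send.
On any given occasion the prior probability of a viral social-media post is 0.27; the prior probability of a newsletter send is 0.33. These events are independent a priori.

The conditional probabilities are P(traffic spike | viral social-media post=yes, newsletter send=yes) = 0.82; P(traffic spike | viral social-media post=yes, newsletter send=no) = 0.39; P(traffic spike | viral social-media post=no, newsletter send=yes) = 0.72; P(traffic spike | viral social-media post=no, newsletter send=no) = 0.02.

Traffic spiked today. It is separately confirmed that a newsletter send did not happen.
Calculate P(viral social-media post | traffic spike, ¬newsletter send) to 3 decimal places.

P(viral social-media post | traffic spike, ¬newsletter send) ≈ 0.878

P(traffic spike | ¬newsletter send) = 0.02·0.73 + 0.39·0.27 = 0.014600 + 0.105300 = 0.119900
Of this, 0.105300 comes from 0.39·0.27 (the viral social-media post=true cases).
P(viral social-media post | traffic spike, ¬newsletter send) = 0.105300 / 0.119900 ≈ 0.878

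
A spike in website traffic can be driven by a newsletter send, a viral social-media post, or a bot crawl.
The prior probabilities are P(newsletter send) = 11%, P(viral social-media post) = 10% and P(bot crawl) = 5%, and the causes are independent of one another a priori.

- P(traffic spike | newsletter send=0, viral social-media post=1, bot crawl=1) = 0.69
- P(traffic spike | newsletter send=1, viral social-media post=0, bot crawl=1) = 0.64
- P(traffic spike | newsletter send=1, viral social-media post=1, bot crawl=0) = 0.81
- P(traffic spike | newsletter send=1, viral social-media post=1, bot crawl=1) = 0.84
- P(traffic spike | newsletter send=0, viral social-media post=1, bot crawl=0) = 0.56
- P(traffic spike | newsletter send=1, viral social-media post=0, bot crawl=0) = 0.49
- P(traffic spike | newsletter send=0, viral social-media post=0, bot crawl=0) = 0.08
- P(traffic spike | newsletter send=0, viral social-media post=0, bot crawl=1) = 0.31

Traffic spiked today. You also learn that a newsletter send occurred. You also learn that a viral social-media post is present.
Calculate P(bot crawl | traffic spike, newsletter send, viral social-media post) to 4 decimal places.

P(traffic spike | newsletter send, viral social-media post) = 0.81*0.95 + 0.84*0.05 = 0.769500 + 0.042000 = 0.811500
Of this, 0.042000 comes from 0.84*0.05 (the bot crawl=true cases).
So P(bot crawl | traffic spike, newsletter send, viral social-media post) = 0.042000/0.811500 ≈ 0.0518.

P(bot crawl | traffic spike, newsletter send, viral social-media post) ≈ 0.0518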